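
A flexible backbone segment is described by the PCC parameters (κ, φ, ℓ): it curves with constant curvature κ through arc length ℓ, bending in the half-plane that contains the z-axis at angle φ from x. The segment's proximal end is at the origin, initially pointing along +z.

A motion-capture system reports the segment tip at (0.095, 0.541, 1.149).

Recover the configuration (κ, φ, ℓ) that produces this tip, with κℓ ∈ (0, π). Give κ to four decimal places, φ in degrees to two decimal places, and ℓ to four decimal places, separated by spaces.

ρ = √(x²+y²) = √(0.095² + 0.541²) = 0.54928
φ = atan2(y, x) mod 360° = atan2(0.541, 0.095) = 80.0404°
|p|² = ρ² + z² = 0.54928² + 1.149² = 1.62191
κ = 2ρ / |p|² = 2×0.54928 / 1.62191 = 0.67732
θ = 2·atan2(ρ, z) = 2·atan2(0.54928, 1.149) = 0.89187 rad
ℓ = θ/κ = 0.89187/0.67732 = 1.31675

0.6773 80.04 1.3167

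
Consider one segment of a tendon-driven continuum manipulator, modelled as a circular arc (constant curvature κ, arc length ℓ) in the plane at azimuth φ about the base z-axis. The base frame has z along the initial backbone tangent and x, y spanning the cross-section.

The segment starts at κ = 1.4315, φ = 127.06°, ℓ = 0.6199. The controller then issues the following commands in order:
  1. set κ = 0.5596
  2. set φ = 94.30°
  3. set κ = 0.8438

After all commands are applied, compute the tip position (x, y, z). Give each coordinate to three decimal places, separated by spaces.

-0.012 0.158 0.592

initial: κ=1.4315, φ=127.06°, ℓ=0.6199
cmd 1: set κ=0.5596 → (κ,φ,ℓ)=(0.5596,127.06°,0.6199) → tip=(-0.0642,0.0849,0.6075)
cmd 2: set φ=94.30° → (κ,φ,ℓ)=(0.5596,94.30°,0.6199) → tip=(-0.0080,0.1061,0.6075)
cmd 3: set κ=0.8438 → (κ,φ,ℓ)=(0.8438,94.30°,0.6199) → tip=(-0.0119,0.1580,0.5920)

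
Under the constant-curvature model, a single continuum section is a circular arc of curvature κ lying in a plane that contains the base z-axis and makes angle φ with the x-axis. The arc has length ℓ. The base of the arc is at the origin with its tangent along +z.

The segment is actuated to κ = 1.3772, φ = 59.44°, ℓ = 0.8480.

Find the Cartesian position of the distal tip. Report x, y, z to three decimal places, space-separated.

θ = κ·ℓ = 1.3772 × 0.8480 = 1.16787 rad
ρ = (1 − cos θ)/κ = (1 − 0.39212)/1.3772 = 0.44139
z = sin θ / κ = 0.91992/1.3772 = 0.66796
x = ρ cos φ = 0.44139 × cos(59.44°) = 0.22442
y = ρ sin φ = 0.44139 × sin(59.44°) = 0.38008

0.224 0.380 0.668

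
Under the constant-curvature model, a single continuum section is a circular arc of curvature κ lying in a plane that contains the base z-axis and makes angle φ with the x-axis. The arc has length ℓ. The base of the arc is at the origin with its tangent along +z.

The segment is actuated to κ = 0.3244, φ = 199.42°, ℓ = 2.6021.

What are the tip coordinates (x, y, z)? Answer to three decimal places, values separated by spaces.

θ = κ·ℓ = 0.3244 × 2.6021 = 0.84412 rad
ρ = (1 − cos θ)/κ = (1 − 0.66439)/0.3244 = 1.03456
z = sin θ / κ = 0.74739/0.3244 = 2.30391
x = ρ cos φ = 1.03456 × cos(199.42°) = -0.97570
y = ρ sin φ = 1.03456 × sin(199.42°) = -0.34398

-0.976 -0.344 2.304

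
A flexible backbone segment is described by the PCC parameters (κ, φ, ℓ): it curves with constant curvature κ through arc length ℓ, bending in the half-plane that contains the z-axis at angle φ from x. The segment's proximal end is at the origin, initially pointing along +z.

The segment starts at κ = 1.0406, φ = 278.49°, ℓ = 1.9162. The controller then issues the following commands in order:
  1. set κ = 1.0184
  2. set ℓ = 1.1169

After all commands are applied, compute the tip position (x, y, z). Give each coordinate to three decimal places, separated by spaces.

0.084 -0.563 0.891

initial: κ=1.0406, φ=278.49°, ℓ=1.9162
cmd 1: set κ=1.0184 → (κ,φ,ℓ)=(1.0184,278.49°,1.9162) → tip=(0.1988,-1.3320,0.9116)
cmd 2: set ℓ=1.1169 → (κ,φ,ℓ)=(1.0184,278.49°,1.1169) → tip=(0.0841,-0.5634,0.8912)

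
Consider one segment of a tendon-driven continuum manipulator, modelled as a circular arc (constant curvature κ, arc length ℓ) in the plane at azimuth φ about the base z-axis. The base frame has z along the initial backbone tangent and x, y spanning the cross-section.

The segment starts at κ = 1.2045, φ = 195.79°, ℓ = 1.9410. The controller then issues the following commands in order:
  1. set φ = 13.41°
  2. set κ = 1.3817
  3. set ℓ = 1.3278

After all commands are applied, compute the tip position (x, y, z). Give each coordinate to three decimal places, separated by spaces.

0.888 0.212 0.699

initial: κ=1.2045, φ=195.79°, ℓ=1.9410
cmd 1: set φ=13.41° → (κ,φ,ℓ)=(1.2045,13.41°,1.9410) → tip=(1.3681,0.3262,0.5977)
cmd 2: set κ=1.3817 → (κ,φ,ℓ)=(1.3817,13.41°,1.9410) → tip=(1.3349,0.3183,0.3211)
cmd 3: set ℓ=1.3278 → (κ,φ,ℓ)=(1.3817,13.41°,1.3278) → tip=(0.8876,0.2116,0.6987)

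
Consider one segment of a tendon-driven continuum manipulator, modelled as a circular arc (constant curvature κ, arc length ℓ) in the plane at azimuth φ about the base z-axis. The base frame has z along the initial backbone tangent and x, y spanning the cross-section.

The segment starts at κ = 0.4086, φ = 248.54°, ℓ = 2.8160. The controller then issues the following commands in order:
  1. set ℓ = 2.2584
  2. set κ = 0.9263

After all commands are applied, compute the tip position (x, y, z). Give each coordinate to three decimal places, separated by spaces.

-0.592 -1.505 0.936

initial: κ=0.4086, φ=248.54°, ℓ=2.8160
cmd 1: set ℓ=2.2584 → (κ,φ,ℓ)=(0.4086,248.54°,2.2584) → tip=(-0.3549,-0.9029,1.9513)
cmd 2: set κ=0.9263 → (κ,φ,ℓ)=(0.9263,248.54°,2.2584) → tip=(-0.5916,-1.5050,0.9362)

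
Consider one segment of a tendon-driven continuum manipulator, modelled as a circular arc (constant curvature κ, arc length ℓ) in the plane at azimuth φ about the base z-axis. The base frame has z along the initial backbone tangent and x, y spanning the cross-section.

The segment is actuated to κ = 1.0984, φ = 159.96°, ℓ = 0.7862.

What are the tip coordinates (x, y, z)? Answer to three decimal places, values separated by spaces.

-0.300 0.109 0.692

θ = κ·ℓ = 1.0984 × 0.7862 = 0.86356 rad
ρ = (1 − cos θ)/κ = (1 − 0.64973)/1.0984 = 0.31889
z = sin θ / κ = 0.76016/1.0984 = 0.69206
x = ρ cos φ = 0.31889 × cos(159.96°) = -0.29958
y = ρ sin φ = 0.31889 × sin(159.96°) = 0.10928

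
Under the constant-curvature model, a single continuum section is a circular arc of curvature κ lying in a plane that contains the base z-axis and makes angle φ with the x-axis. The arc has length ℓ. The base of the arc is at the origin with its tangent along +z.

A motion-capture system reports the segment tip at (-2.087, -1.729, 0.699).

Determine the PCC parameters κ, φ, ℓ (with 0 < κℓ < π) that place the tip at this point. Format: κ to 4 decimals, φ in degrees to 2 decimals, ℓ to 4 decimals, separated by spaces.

ρ = √(x²+y²) = √(-2.087² + -1.729²) = 2.71017
φ = atan2(y, x) mod 360° = atan2(-1.729, -2.087) = 219.6405°
|p|² = ρ² + z² = 2.71017² + 0.699² = 7.83361
κ = 2ρ / |p|² = 2×2.71017 / 7.83361 = 0.69193
θ = 2·atan2(ρ, z) = 2·atan2(2.71017, 0.699) = 2.63676 rad
ℓ = θ/κ = 2.63676/0.69193 = 3.81071

0.6919 219.64 3.8107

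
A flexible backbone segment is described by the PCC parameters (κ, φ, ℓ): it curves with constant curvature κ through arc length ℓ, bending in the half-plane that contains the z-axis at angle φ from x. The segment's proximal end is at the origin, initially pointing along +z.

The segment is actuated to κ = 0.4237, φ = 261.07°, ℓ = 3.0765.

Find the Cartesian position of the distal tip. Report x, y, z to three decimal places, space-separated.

θ = κ·ℓ = 0.4237 × 3.0765 = 1.30351 rad
ρ = (1 − cos θ)/κ = (1 − 0.26411)/0.4237 = 1.73681
z = sin θ / κ = 0.96449/0.4237 = 2.27636
x = ρ cos φ = 1.73681 × cos(261.07°) = -0.26960
y = ρ sin φ = 1.73681 × sin(261.07°) = -1.71576

-0.270 -1.716 2.276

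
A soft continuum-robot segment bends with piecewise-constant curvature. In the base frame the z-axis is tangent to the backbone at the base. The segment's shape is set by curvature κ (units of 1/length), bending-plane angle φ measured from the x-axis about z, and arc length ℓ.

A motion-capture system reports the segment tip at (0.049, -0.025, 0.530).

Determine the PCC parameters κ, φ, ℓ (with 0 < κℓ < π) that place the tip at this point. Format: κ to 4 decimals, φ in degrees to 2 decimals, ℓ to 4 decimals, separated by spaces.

ρ = √(x²+y²) = √(0.049² + -0.025²) = 0.05501
φ = atan2(y, x) mod 360° = atan2(-0.025, 0.049) = 332.9691°
|p|² = ρ² + z² = 0.05501² + 0.530² = 0.28393
κ = 2ρ / |p|² = 2×0.05501 / 0.28393 = 0.38749
θ = 2·atan2(ρ, z) = 2·atan2(0.05501, 0.530) = 0.20684 rad
ℓ = θ/κ = 0.20684/0.38749 = 0.53380

0.3875 332.97 0.5338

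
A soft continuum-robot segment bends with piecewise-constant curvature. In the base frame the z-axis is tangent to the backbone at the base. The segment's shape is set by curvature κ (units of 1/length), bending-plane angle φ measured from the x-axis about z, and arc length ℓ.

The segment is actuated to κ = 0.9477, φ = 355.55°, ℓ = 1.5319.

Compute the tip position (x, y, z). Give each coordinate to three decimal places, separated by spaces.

0.927 -0.072 1.048

θ = κ·ℓ = 0.9477 × 1.5319 = 1.45178 rad
ρ = (1 − cos θ)/κ = (1 − 0.11873)/0.9477 = 0.92990
z = sin θ / κ = 0.99293/0.9477 = 1.04772
x = ρ cos φ = 0.92990 × cos(355.55°) = 0.92710
y = ρ sin φ = 0.92990 × sin(355.55°) = -0.07215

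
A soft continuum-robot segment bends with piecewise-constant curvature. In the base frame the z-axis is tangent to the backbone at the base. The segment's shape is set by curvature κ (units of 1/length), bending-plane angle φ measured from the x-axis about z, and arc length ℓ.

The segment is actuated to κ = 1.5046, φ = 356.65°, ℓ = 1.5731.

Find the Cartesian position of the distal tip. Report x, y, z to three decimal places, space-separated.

1.138 -0.067 0.465

θ = κ·ℓ = 1.5046 × 1.5731 = 2.36689 rad
ρ = (1 − cos θ)/κ = (1 − -0.71463)/1.5046 = 1.13959
z = sin θ / κ = 0.69951/1.5046 = 0.46491
x = ρ cos φ = 1.13959 × cos(356.65°) = 1.13764
y = ρ sin φ = 1.13959 × sin(356.65°) = -0.06659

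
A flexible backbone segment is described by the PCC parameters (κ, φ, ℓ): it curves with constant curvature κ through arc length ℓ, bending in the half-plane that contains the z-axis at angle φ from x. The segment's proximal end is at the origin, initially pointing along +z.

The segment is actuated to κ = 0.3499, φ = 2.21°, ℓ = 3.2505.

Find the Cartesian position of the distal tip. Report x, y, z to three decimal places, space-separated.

θ = κ·ℓ = 0.3499 × 3.2505 = 1.13735 rad
ρ = (1 − cos θ)/κ = (1 − 0.42000)/0.3499 = 1.65761
z = sin θ / κ = 0.90752/0.3499 = 2.59367
x = ρ cos φ = 1.65761 × cos(2.21°) = 1.65638
y = ρ sin φ = 1.65761 × sin(2.21°) = 0.06392

1.656 0.064 2.594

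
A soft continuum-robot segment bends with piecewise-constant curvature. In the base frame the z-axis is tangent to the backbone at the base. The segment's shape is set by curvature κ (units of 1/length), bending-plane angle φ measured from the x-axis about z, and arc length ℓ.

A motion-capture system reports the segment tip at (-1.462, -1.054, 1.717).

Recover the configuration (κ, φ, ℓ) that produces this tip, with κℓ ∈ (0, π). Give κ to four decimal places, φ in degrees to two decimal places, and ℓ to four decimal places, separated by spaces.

ρ = √(x²+y²) = √(-1.462² + -1.054²) = 1.80232
φ = atan2(y, x) mod 360° = atan2(-1.054, -1.462) = 215.7890°
|p|² = ρ² + z² = 1.80232² + 1.717² = 6.19645
κ = 2ρ / |p|² = 2×1.80232 / 6.19645 = 0.58173
θ = 2·atan2(ρ, z) = 2·atan2(1.80232, 1.717) = 1.61927 rad
ℓ = θ/κ = 1.61927/0.58173 = 2.78356

0.5817 215.79 2.7836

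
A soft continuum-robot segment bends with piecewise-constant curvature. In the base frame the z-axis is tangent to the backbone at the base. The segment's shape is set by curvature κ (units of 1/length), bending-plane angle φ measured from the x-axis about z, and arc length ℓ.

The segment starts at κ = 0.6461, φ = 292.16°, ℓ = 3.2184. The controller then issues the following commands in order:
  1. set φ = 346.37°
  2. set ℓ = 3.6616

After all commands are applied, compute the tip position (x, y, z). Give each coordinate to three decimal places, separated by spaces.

initial: κ=0.6461, φ=292.16°, ℓ=3.2184
cmd 1: set φ=346.37° → (κ,φ,ℓ)=(0.6461,346.37°,3.2184) → tip=(2.2366,-0.5423,1.3518)
cmd 2: set ℓ=3.6616 → (κ,φ,ℓ)=(0.6461,346.37°,3.6616) → tip=(2.5779,-0.6251,1.0839)

2.578 -0.625 1.084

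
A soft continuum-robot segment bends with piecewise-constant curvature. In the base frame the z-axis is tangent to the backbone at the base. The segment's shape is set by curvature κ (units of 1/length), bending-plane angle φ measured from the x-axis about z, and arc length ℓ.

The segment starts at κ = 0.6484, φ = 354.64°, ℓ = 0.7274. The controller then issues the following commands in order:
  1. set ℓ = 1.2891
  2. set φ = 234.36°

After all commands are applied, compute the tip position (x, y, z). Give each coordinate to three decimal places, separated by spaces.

initial: κ=0.6484, φ=354.64°, ℓ=0.7274
cmd 1: set ℓ=1.2891 → (κ,φ,ℓ)=(0.6484,354.64°,1.2891) → tip=(0.5059,-0.0475,1.1442)
cmd 2: set φ=234.36° → (κ,φ,ℓ)=(0.6484,234.36°,1.2891) → tip=(-0.2961,-0.4129,1.1442)

-0.296 -0.413 1.144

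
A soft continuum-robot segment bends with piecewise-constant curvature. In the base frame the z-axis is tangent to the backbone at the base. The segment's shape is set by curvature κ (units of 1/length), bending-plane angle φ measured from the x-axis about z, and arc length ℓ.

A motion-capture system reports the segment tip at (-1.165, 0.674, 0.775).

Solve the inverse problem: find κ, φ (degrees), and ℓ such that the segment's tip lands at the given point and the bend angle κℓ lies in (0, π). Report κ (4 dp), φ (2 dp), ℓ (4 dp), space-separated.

ρ = √(x²+y²) = √(-1.165² + 0.674²) = 1.34592
φ = atan2(y, x) mod 360° = atan2(0.674, -1.165) = 149.9489°
|p|² = ρ² + z² = 1.34592² + 0.775² = 2.41213
κ = 2ρ / |p|² = 2×1.34592 / 2.41213 = 1.11596
θ = 2·atan2(ρ, z) = 2·atan2(1.34592, 0.775) = 2.09670 rad
ℓ = θ/κ = 2.09670/1.11596 = 1.87883

1.1160 149.95 1.8788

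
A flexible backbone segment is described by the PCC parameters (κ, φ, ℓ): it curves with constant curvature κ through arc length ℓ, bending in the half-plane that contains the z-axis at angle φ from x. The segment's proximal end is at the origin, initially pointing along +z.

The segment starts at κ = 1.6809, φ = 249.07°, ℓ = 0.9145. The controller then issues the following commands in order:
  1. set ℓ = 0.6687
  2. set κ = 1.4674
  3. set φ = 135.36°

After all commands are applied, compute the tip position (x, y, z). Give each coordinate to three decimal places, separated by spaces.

-0.215 0.213 0.566

initial: κ=1.6809, φ=249.07°, ℓ=0.9145
cmd 1: set ℓ=0.6687 → (κ,φ,ℓ)=(1.6809,249.07°,0.6687) → tip=(-0.1207,-0.3156,0.5365)
cmd 2: set κ=1.4674 → (κ,φ,ℓ)=(1.4674,249.07°,0.6687) → tip=(-0.1081,-0.2826,0.5664)
cmd 3: set φ=135.36° → (κ,φ,ℓ)=(1.4674,135.36°,0.6687) → tip=(-0.2153,0.2126,0.5664)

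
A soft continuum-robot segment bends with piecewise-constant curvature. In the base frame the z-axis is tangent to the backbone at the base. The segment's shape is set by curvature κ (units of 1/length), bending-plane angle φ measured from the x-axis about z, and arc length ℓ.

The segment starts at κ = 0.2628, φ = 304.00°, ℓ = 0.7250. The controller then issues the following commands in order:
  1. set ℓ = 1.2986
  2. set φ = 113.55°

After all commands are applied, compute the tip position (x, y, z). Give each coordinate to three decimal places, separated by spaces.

initial: κ=0.2628, φ=304.00°, ℓ=0.7250
cmd 1: set ℓ=1.2986 → (κ,φ,ℓ)=(0.2628,304.00°,1.2986) → tip=(0.1227,-0.1819,1.2735)
cmd 2: set φ=113.55° → (κ,φ,ℓ)=(0.2628,113.55°,1.2986) → tip=(-0.0877,0.2012,1.2735)

-0.088 0.201 1.274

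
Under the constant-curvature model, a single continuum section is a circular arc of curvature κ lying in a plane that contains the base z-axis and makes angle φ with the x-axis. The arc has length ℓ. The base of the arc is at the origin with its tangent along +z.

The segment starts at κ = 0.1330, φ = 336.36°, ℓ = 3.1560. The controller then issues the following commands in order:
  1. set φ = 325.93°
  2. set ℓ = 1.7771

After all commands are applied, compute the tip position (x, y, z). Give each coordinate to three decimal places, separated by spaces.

0.173 -0.117 1.761

initial: κ=0.1330, φ=336.36°, ℓ=3.1560
cmd 1: set φ=325.93° → (κ,φ,ℓ)=(0.1330,325.93°,3.1560) → tip=(0.5407,-0.3656,3.0641)
cmd 2: set ℓ=1.7771 → (κ,φ,ℓ)=(0.1330,325.93°,1.7771) → tip=(0.1732,-0.1171,1.7606)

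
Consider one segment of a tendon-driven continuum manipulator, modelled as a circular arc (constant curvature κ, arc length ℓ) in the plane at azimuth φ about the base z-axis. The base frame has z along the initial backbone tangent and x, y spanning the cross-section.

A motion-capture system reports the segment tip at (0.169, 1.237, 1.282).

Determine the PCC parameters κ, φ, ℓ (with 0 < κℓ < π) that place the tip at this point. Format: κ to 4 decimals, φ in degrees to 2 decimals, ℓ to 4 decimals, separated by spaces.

0.7798 82.22 1.9805

ρ = √(x²+y²) = √(0.169² + 1.237²) = 1.24849
φ = atan2(y, x) mod 360° = atan2(1.237, 0.169) = 82.2204°
|p|² = ρ² + z² = 1.24849² + 1.282² = 3.20225
κ = 2ρ / |p|² = 2×1.24849 / 3.20225 = 0.77976
θ = 2·atan2(ρ, z) = 2·atan2(1.24849, 1.282) = 1.54431 rad
ℓ = θ/κ = 1.54431/0.77976 = 1.98050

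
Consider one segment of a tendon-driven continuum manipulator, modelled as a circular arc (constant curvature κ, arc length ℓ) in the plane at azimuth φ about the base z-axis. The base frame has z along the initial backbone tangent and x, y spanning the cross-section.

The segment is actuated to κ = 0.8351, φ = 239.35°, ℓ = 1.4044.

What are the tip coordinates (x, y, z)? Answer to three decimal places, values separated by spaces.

-0.374 -0.631 1.104

θ = κ·ℓ = 0.8351 × 1.4044 = 1.17281 rad
ρ = (1 − cos θ)/κ = (1 − 0.38756)/0.8351 = 0.73337
z = sin θ / κ = 0.92185/0.8351 = 1.10387
x = ρ cos φ = 0.73337 × cos(239.35°) = -0.37387
y = ρ sin φ = 0.73337 × sin(239.35°) = -0.63092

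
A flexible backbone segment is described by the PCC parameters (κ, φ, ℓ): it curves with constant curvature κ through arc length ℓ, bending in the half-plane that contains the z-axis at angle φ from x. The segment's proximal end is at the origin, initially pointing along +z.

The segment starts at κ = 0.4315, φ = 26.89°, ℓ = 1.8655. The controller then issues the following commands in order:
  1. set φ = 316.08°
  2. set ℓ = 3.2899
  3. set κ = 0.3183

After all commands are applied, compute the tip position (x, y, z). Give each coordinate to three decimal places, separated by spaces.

1.131 -1.090 2.721

initial: κ=0.4315, φ=26.89°, ℓ=1.8655
cmd 1: set φ=316.08° → (κ,φ,ℓ)=(0.4315,316.08°,1.8655) → tip=(0.5122,-0.4933,1.6705)
cmd 2: set ℓ=3.2899 → (κ,φ,ℓ)=(0.4315,316.08°,3.2899) → tip=(1.4179,-1.3654,2.2911)
cmd 3: set κ=0.3183 → (κ,φ,ℓ)=(0.3183,316.08°,3.2899) → tip=(1.1315,-1.0896,2.7207)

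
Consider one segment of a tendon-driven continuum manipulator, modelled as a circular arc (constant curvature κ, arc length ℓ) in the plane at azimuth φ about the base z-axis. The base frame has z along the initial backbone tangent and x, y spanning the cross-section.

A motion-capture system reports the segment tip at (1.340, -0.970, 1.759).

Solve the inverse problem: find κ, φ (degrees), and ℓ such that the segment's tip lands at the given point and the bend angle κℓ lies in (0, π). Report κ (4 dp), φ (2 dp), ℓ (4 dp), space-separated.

ρ = √(x²+y²) = √(1.340² + -0.970²) = 1.65424
φ = atan2(y, x) mod 360° = atan2(-0.970, 1.340) = 324.1000°
|p|² = ρ² + z² = 1.65424² + 1.759² = 5.83058
κ = 2ρ / |p|² = 2×1.65424 / 5.83058 = 0.56743
θ = 2·atan2(ρ, z) = 2·atan2(1.65424, 1.759) = 1.50943 rad
ℓ = θ/κ = 1.50943/0.56743 = 2.66009

0.5674 324.10 2.6601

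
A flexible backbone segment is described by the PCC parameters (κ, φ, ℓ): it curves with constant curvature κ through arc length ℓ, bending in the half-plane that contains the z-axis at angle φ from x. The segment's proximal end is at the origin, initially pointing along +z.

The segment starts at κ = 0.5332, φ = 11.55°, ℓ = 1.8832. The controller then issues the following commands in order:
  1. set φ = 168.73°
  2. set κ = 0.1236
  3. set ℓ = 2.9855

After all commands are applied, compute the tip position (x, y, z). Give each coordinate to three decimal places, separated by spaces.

-0.534 0.106 2.918

initial: κ=0.5332, φ=11.55°, ℓ=1.8832
cmd 1: set φ=168.73° → (κ,φ,ℓ)=(0.5332,168.73°,1.8832) → tip=(-0.8519,0.1698,1.5823)
cmd 2: set κ=0.1236 → (κ,φ,ℓ)=(0.1236,168.73°,1.8832) → tip=(-0.2140,0.0426,1.8662)
cmd 3: set ℓ=2.9855 → (κ,φ,ℓ)=(0.1236,168.73°,2.9855) → tip=(-0.5341,0.1064,2.9182)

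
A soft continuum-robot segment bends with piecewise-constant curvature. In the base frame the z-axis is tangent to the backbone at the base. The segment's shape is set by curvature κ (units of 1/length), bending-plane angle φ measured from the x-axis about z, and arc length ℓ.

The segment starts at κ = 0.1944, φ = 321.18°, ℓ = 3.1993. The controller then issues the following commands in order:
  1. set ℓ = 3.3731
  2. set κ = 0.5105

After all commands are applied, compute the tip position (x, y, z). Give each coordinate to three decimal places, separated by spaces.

initial: κ=0.1944, φ=321.18°, ℓ=3.1993
cmd 1: set ℓ=3.3731 → (κ,φ,ℓ)=(0.1944,321.18°,3.3731) → tip=(0.8312,-0.6688,3.1365)
cmd 2: set κ=0.5105 → (κ,φ,ℓ)=(0.5105,321.18°,3.3731) → tip=(1.7560,-1.4129,1.9365)

1.756 -1.413 1.937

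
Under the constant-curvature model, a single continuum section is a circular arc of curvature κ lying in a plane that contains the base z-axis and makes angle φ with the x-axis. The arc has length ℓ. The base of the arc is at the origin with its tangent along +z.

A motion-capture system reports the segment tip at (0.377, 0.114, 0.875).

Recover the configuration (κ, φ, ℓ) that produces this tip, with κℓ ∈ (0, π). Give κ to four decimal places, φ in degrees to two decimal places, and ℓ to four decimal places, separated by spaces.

ρ = √(x²+y²) = √(0.377² + 0.114²) = 0.39386
φ = atan2(y, x) mod 360° = atan2(0.114, 0.377) = 16.8246°
|p|² = ρ² + z² = 0.39386² + 0.875² = 0.92075
κ = 2ρ / |p|² = 2×0.39386 / 0.92075 = 0.85552
θ = 2·atan2(ρ, z) = 2·atan2(0.39386, 0.875) = 0.84592 rad
ℓ = θ/κ = 0.84592/0.85552 = 0.98878

0.8555 16.82 0.9888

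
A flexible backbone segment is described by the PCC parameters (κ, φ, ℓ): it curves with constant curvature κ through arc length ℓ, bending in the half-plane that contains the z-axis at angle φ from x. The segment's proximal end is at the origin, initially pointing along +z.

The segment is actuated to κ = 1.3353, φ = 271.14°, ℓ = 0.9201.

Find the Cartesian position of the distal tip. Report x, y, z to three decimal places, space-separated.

θ = κ·ℓ = 1.3353 × 0.9201 = 1.22861 rad
ρ = (1 − cos θ)/κ = (1 − 0.33555)/1.3353 = 0.49761
z = sin θ / κ = 0.94202/1.3353 = 0.70548
x = ρ cos φ = 0.49761 × cos(271.14°) = 0.00990
y = ρ sin φ = 0.49761 × sin(271.14°) = -0.49751

0.010 -0.498 0.705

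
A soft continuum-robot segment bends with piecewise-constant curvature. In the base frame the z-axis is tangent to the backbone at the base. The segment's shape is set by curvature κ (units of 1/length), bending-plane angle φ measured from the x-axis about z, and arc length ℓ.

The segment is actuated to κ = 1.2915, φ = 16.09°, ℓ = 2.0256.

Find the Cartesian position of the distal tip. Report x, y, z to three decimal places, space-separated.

1.388 0.400 0.388

θ = κ·ℓ = 1.2915 × 2.0256 = 2.61606 rad
ρ = (1 − cos θ)/κ = (1 − -0.86506)/1.2915 = 1.44410
z = sin θ / κ = 0.50167/1.2915 = 0.38844
x = ρ cos φ = 1.44410 × cos(16.09°) = 1.38753
y = ρ sin φ = 1.44410 × sin(16.09°) = 0.40023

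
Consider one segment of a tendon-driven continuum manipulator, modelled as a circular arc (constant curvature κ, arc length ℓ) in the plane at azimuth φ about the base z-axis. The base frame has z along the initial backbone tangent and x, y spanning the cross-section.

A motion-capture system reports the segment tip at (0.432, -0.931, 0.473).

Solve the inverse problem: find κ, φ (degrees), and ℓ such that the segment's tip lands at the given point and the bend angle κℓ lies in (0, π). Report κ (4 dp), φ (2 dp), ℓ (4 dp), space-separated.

1.6073 294.89 1.4172

ρ = √(x²+y²) = √(0.432² + -0.931²) = 1.02635
φ = atan2(y, x) mod 360° = atan2(-0.931, 0.432) = 294.8921°
|p|² = ρ² + z² = 1.02635² + 0.473² = 1.27711
κ = 2ρ / |p|² = 2×1.02635 / 1.27711 = 1.60729
θ = 2·atan2(ρ, z) = 2·atan2(1.02635, 0.473) = 2.27790 rad
ℓ = θ/κ = 2.27790/1.60729 = 1.41723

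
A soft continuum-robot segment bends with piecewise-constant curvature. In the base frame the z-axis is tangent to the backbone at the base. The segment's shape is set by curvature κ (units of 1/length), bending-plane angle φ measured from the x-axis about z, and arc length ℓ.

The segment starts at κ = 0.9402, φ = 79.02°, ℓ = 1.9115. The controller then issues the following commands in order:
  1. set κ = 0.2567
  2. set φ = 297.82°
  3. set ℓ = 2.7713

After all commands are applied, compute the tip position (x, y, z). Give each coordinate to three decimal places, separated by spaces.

0.441 -0.836 2.543

initial: κ=0.9402, φ=79.02°, ℓ=1.9115
cmd 1: set κ=0.2567 → (κ,φ,ℓ)=(0.2567,79.02°,1.9115) → tip=(0.0875,0.4512,1.8357)
cmd 2: set φ=297.82° → (κ,φ,ℓ)=(0.2567,297.82°,1.9115) → tip=(0.2145,-0.4065,1.8357)
cmd 3: set ℓ=2.7713 → (κ,φ,ℓ)=(0.2567,297.82°,2.7713) → tip=(0.4410,-0.8357,2.5434)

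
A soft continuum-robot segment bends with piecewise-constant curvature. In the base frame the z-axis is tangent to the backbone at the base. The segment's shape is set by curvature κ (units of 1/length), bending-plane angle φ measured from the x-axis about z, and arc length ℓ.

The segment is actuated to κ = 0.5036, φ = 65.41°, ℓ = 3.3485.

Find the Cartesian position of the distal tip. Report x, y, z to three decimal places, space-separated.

0.922 2.014 1.972

θ = κ·ℓ = 0.5036 × 3.3485 = 1.68630 rad
ρ = (1 − cos θ)/κ = (1 − -0.11525)/0.5036 = 2.21456
z = sin θ / κ = 0.99334/0.5036 = 1.97247
x = ρ cos φ = 2.21456 × cos(65.41°) = 0.92153
y = ρ sin φ = 2.21456 × sin(65.41°) = 2.01372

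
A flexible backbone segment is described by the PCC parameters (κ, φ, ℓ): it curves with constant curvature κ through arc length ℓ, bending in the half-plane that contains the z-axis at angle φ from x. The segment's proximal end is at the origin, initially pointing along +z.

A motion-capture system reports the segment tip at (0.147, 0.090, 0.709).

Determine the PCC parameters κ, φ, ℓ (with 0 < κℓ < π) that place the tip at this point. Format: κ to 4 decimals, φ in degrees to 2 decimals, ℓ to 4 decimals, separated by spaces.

ρ = √(x²+y²) = √(0.147² + 0.090²) = 0.17236
φ = atan2(y, x) mod 360° = atan2(0.090, 0.147) = 31.4768°
|p|² = ρ² + z² = 0.17236² + 0.709² = 0.53239
κ = 2ρ / |p|² = 2×0.17236 / 0.53239 = 0.64751
θ = 2·atan2(ρ, z) = 2·atan2(0.17236, 0.709) = 0.47696 rad
ℓ = θ/κ = 0.47696/0.64751 = 0.73661

0.6475 31.48 0.7366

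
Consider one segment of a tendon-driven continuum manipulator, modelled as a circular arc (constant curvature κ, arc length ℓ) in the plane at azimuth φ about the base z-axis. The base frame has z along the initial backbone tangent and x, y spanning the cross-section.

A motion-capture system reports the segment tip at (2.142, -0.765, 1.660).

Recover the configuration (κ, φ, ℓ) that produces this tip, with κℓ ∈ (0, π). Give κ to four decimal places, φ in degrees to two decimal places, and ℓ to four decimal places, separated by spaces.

ρ = √(x²+y²) = √(2.142² + -0.765²) = 2.27451
φ = atan2(y, x) mod 360° = atan2(-0.765, 2.142) = 340.3462°
|p|² = ρ² + z² = 2.27451² + 1.660² = 7.92899
κ = 2ρ / |p|² = 2×2.27451 / 7.92899 = 0.57372
θ = 2·atan2(ρ, z) = 2·atan2(2.27451, 1.660) = 1.88066 rad
ℓ = θ/κ = 1.88066/0.57372 = 3.27801

0.5737 340.35 3.2780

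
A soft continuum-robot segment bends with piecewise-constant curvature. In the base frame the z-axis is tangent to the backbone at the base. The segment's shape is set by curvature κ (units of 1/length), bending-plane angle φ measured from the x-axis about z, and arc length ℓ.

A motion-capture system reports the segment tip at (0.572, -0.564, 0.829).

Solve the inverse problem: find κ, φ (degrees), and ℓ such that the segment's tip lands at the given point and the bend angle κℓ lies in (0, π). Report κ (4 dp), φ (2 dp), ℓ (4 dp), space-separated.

1.2057 315.40 1.2767

ρ = √(x²+y²) = √(0.572² + -0.564²) = 0.80329
φ = atan2(y, x) mod 360° = atan2(-0.564, 0.572) = 315.4035°
|p|² = ρ² + z² = 0.80329² + 0.829² = 1.33252
κ = 2ρ / |p|² = 2×0.80329 / 1.33252 = 1.20567
θ = 2·atan2(ρ, z) = 2·atan2(0.80329, 0.829) = 1.53930 rad
ℓ = θ/κ = 1.53930/1.20567 = 1.27671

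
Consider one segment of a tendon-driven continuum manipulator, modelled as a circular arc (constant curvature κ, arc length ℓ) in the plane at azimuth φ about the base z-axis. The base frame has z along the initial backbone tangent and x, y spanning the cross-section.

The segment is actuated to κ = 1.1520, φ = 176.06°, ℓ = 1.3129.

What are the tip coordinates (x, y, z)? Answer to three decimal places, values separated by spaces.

θ = κ·ℓ = 1.1520 × 1.3129 = 1.51246 rad
ρ = (1 − cos θ)/κ = (1 − 0.05830)/1.1520 = 0.81745
z = sin θ / κ = 0.99830/1.1520 = 0.86658
x = ρ cos φ = 0.81745 × cos(176.06°) = -0.81551
y = ρ sin φ = 0.81745 × sin(176.06°) = 0.05617

-0.816 0.056 0.867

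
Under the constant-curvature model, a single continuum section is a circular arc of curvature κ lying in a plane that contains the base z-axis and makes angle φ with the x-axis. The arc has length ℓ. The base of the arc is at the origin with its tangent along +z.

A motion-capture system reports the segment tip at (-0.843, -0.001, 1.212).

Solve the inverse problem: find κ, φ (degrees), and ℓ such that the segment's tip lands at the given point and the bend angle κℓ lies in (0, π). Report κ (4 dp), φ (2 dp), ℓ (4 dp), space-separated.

0.7735 180.07 1.5713

ρ = √(x²+y²) = √(-0.843² + -0.001²) = 0.84300
φ = atan2(y, x) mod 360° = atan2(-0.001, -0.843) = 180.0680°
|p|² = ρ² + z² = 0.84300² + 1.212² = 2.17959
κ = 2ρ / |p|² = 2×0.84300 / 2.17959 = 0.77354
θ = 2·atan2(ρ, z) = 2·atan2(0.84300, 1.212) = 1.21546 rad
ℓ = θ/κ = 1.21546/0.77354 = 1.57130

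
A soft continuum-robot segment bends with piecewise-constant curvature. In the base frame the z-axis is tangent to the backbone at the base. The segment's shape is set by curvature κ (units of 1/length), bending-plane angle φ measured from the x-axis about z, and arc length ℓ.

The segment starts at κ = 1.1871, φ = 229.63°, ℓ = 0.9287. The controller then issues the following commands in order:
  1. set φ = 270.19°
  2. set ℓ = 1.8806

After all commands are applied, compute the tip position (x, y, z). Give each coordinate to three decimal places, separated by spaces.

0.005 -1.360 0.665

initial: κ=1.1871, φ=229.63°, ℓ=0.9287
cmd 1: set φ=270.19° → (κ,φ,ℓ)=(1.1871,270.19°,0.9287) → tip=(0.0015,-0.4621,0.7517)
cmd 2: set ℓ=1.8806 → (κ,φ,ℓ)=(1.1871,270.19°,1.8806) → tip=(0.0045,-1.3600,0.6646)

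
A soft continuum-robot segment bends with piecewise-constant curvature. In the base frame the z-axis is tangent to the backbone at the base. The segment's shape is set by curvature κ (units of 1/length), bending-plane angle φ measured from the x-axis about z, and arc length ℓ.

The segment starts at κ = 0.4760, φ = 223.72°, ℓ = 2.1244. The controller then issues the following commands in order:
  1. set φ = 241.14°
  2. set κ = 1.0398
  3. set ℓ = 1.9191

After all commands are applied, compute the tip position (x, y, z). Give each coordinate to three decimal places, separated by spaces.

-0.655 -1.189 0.876

initial: κ=0.4760, φ=223.72°, ℓ=2.1244
cmd 1: set φ=241.14° → (κ,φ,ℓ)=(0.4760,241.14°,2.1244) → tip=(-0.4757,-0.8632,1.7804)
cmd 2: set κ=1.0398 → (κ,φ,ℓ)=(1.0398,241.14°,2.1244) → tip=(-0.7407,-1.3440,0.7725)
cmd 3: set ℓ=1.9191 → (κ,φ,ℓ)=(1.0398,241.14°,1.9191) → tip=(-0.6555,-1.1893,0.8763)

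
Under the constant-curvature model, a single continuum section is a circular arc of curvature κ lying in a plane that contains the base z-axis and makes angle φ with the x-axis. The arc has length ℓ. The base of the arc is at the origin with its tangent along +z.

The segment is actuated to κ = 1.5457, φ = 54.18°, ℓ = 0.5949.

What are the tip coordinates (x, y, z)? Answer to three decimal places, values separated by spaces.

θ = κ·ℓ = 1.5457 × 0.5949 = 0.91954 rad
ρ = (1 − cos θ)/κ = (1 − 0.60619)/1.5457 = 0.25478
z = sin θ / κ = 0.79532/1.5457 = 0.51454
x = ρ cos φ = 0.25478 × cos(54.18°) = 0.14911
y = ρ sin φ = 0.25478 × sin(54.18°) = 0.20659

0.149 0.207 0.515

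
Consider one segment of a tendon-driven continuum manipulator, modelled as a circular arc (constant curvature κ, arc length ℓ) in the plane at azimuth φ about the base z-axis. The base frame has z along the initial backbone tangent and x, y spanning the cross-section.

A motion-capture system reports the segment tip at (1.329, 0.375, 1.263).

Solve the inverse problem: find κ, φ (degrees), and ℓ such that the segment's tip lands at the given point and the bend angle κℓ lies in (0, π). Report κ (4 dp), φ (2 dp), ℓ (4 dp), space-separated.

0.7886 15.76 2.1048

ρ = √(x²+y²) = √(1.329² + 0.375²) = 1.38089
φ = atan2(y, x) mod 360° = atan2(0.375, 1.329) = 15.7573°
|p|² = ρ² + z² = 1.38089² + 1.263² = 3.50203
κ = 2ρ / |p|² = 2×1.38089 / 3.50203 = 0.78862
θ = 2·atan2(ρ, z) = 2·atan2(1.38089, 1.263) = 1.65992 rad
ℓ = θ/κ = 1.65992/0.78862 = 2.10483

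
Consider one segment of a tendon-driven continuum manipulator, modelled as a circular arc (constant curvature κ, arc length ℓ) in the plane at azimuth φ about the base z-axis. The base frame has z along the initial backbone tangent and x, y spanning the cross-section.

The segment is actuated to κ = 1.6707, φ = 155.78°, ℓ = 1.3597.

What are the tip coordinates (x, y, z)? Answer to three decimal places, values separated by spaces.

-0.898 0.404 0.457

θ = κ·ℓ = 1.6707 × 1.3597 = 2.27165 rad
ρ = (1 − cos θ)/κ = (1 − -0.64487)/1.6707 = 0.98454
z = sin θ / κ = 0.76429/1.6707 = 0.45747
x = ρ cos φ = 0.98454 × cos(155.78°) = -0.89788
y = ρ sin φ = 0.98454 × sin(155.78°) = 0.40390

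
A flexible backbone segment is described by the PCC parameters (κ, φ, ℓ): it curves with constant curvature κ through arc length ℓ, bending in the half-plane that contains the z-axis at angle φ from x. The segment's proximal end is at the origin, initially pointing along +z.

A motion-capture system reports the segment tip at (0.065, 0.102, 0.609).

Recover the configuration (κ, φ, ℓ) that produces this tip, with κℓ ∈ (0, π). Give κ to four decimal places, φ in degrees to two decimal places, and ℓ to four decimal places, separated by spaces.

ρ = √(x²+y²) = √(0.065² + 0.102²) = 0.12095
φ = atan2(y, x) mod 360° = atan2(0.102, 0.065) = 57.4925°
|p|² = ρ² + z² = 0.12095² + 0.609² = 0.38551
κ = 2ρ / |p|² = 2×0.12095 / 0.38551 = 0.62748
θ = 2·atan2(ρ, z) = 2·atan2(0.12095, 0.609) = 0.39211 rad
ℓ = θ/κ = 0.39211/0.62748 = 0.62489

0.6275 57.49 0.6249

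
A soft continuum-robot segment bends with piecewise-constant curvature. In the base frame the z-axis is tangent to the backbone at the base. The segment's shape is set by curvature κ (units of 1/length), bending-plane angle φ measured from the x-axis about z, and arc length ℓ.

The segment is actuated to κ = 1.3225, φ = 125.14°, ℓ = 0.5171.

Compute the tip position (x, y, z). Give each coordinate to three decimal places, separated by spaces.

-0.098 0.139 0.478

θ = κ·ℓ = 1.3225 × 0.5171 = 0.68386 rad
ρ = (1 − cos θ)/κ = (1 − 0.77514)/1.3225 = 0.17003
z = sin θ / κ = 0.63179/1.3225 = 0.47773
x = ρ cos φ = 0.17003 × cos(125.14°) = -0.09786
y = ρ sin φ = 0.17003 × sin(125.14°) = 0.13904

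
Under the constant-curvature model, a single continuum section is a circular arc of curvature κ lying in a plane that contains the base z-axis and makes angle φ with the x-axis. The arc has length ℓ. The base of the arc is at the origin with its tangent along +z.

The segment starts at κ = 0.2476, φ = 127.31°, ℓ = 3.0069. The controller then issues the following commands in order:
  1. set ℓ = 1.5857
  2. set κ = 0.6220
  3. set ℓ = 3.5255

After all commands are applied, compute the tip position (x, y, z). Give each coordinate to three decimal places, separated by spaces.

initial: κ=0.2476, φ=127.31°, ℓ=3.0069
cmd 1: set ℓ=1.5857 → (κ,φ,ℓ)=(0.2476,127.31°,1.5857) → tip=(-0.1863,0.2444,1.5453)
cmd 2: set κ=0.6220 → (κ,φ,ℓ)=(0.6220,127.31°,1.5857) → tip=(-0.4368,0.5732,1.3408)
cmd 3: set ℓ=3.5255 → (κ,φ,ℓ)=(0.6220,127.31°,3.5255) → tip=(-1.5423,2.0239,1.3066)

-1.542 2.024 1.307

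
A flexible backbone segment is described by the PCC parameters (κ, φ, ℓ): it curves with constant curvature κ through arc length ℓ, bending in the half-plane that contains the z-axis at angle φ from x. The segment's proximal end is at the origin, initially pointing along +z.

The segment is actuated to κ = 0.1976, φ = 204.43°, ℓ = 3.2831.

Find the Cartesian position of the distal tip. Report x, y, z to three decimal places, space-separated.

-0.936 -0.425 3.058

θ = κ·ℓ = 0.1976 × 3.2831 = 0.64874 rad
ρ = (1 − cos θ)/κ = (1 − 0.79685)/0.1976 = 1.02811
z = sin θ / κ = 0.60418/0.1976 = 3.05761
x = ρ cos φ = 1.02811 × cos(204.43°) = -0.93606
y = ρ sin φ = 1.02811 × sin(204.43°) = -0.42521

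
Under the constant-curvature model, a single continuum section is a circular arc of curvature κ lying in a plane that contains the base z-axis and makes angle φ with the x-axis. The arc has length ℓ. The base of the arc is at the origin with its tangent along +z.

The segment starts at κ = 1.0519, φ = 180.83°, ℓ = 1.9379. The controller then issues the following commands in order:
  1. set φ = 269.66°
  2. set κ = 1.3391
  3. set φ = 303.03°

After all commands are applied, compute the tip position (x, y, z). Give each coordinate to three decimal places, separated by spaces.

initial: κ=1.0519, φ=180.83°, ℓ=1.9379
cmd 1: set φ=269.66° → (κ,φ,ℓ)=(1.0519,269.66°,1.9379) → tip=(-0.0082,-1.3792,0.8486)
cmd 2: set κ=1.3391 → (κ,φ,ℓ)=(1.3391,269.66°,1.9379) → tip=(-0.0082,-1.3847,0.3881)
cmd 3: set φ=303.03° → (κ,φ,ℓ)=(1.3391,303.03°,1.9379) → tip=(0.7548,-1.1610,0.3881)

0.755 -1.161 0.388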